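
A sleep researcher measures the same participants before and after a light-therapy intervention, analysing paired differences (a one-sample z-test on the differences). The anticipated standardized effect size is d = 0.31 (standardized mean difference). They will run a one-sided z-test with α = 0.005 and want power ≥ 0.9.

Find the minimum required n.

Set Φ(δ − 2.576) = 0.9; then δ − 2.576 = Φ⁻¹(0.9) = 1.282, giving δ = 3.857.
δ = d·√n ⇒ n = (δ/d)² = (3.857 / 0.31)² = 154.83.
Rounding up, n = 155.

n = 155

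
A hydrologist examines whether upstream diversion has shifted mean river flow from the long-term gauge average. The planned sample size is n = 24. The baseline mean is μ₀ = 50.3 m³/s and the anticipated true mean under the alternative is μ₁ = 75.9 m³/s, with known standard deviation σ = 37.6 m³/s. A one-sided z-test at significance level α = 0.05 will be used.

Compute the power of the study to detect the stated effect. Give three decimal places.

Standardized effect: d = |μ₁ − μ₀| / σ = |75.9 − 50.3| / 37.6 = 0.6809
Noncentrality parameter: δ = d·√n = 0.6809 × √24 = 3.3355
One-sided α = 0.05 → critical value z_{0.05} = 1.645.
Power = P(Z > 1.645 − δ) = Φ(1.691) = 0.9545.

Power ≈ 0.955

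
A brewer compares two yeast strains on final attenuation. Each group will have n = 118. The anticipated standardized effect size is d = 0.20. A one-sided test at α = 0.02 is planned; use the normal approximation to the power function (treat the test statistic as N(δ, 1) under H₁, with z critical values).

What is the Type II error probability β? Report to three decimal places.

β ≈ 0.698

Noncentrality parameter: δ = d·√(n/2) = 0.20 × √(118/2) = 1.5362
One-sided α = 0.02 → critical value z_{0.02} = 2.054.
Power = P(Z > 2.054 − δ) = Φ(-0.518) = 0.3024.
Type II error: β = 1 − power = 1 − 0.3024 = 0.6976.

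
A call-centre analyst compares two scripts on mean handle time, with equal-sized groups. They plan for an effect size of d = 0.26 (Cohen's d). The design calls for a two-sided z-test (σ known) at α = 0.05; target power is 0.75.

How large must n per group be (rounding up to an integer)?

n = 206 per group

For power 0.75 need Φ(δ − z_{0.025}) = 0.75, so δ = z_{0.025} + z_{0.25} = 1.960 + 0.674 = 2.634.
(The Φ(−δ − z_{α/2}) term is vanishingly small for δ > 0 and is dropped in the standard sample-size formula.)
δ = d·√(n/2) ⇒ n = 2(δ/d)² = 2 × (2.634 / 0.26)² = 205.34.
Rounding up, n = 206 per group.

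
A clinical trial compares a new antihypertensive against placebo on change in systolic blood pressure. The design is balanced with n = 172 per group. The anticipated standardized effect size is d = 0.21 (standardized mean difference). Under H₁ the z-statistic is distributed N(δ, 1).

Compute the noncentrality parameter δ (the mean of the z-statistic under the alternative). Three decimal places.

δ ≈ 1.947

δ = d·√(n/2) = 0.21 × √(172/2) = 1.9475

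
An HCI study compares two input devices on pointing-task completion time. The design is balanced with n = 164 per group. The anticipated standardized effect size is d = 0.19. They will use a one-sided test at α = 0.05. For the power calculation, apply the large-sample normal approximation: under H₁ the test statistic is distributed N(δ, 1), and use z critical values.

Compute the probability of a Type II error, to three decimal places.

β ≈ 0.470

Noncentrality parameter: δ = d·√(n/2) = 0.19 × √(164/2) = 1.7205
Critical value for a one-sided test at α = 0.05: z_α = 1.645.
Power = P(Z > 1.645 − δ) = Φ(0.076) = 0.5302.
Type II error: β = 1 − power = 1 − 0.5302 = 0.4698.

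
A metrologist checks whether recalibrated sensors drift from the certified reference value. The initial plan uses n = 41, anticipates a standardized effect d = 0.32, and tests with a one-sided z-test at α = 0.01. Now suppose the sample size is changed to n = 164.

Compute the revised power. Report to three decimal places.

Power ≈ 0.962

With n = 164: δ = d·√n = 0.32 × √164 = 4.0980. Critical value z_{0.01} = 2.326.
Revised power = P(Z > 2.326 − δ) = Φ(1.772) = 0.9618.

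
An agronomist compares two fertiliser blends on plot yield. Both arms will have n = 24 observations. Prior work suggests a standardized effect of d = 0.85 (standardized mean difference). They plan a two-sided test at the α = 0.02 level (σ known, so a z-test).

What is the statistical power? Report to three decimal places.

Noncentrality parameter: δ = d·√(n/2) = 0.85 × √(24/2) = 2.9445
Two-sided α = 0.02 → critical value z_{0.01} = 2.326.
Power = Φ(δ − 2.326) + Φ(−δ − 2.326) = Φ(0.618) + Φ(-5.271) = 0.7318 + 0.0000 = 0.7318.

Power ≈ 0.732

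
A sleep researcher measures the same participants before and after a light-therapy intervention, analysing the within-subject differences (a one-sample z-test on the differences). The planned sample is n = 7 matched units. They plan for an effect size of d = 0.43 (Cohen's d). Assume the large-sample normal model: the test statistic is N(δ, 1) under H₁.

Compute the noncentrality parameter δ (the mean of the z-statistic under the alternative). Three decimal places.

δ ≈ 1.138

The noncentrality parameter scales effect size by the design's sample-size factor: δ = d·√n = 0.43 × √7 = 1.1377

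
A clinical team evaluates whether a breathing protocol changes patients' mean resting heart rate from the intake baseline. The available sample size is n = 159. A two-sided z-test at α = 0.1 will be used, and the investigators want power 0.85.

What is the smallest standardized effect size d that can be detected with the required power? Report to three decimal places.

d ≈ 0.213

Required noncentrality: δ = z_{0.05} + z_{0.15} = 1.645 + 1.036 = 2.681.
(Lower-tail contribution to power is negligible for δ > 0.)
δ = d·√n ⇒ d = δ/√n = 2.681/√159 = 0.2126.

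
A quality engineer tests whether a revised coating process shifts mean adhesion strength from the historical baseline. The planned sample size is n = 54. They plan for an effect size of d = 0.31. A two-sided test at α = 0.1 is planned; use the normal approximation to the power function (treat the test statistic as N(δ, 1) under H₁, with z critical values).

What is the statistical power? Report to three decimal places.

Power ≈ 0.737

Noncentrality parameter: δ = d·√n = 0.31 × √54 = 2.2780
Critical value for a two-sided test at α = 0.1: z_{α/2} = 1.645.
Power = Φ(δ − 1.645) + Φ(−δ − 1.645) = Φ(0.633) + Φ(-3.923) = 0.7367 + 0.0000 = 0.7367.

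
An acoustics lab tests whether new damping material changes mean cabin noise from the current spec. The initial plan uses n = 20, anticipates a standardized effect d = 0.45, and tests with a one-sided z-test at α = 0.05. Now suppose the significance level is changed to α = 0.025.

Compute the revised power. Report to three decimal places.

Power ≈ 0.521

δ = d·√n = 0.45 × √20 = 2.0125 (unchanged). New critical value: z_{0.025} = 1.960.
Revised power = P(Z > 1.960 − δ) = Φ(0.052) = 0.5209.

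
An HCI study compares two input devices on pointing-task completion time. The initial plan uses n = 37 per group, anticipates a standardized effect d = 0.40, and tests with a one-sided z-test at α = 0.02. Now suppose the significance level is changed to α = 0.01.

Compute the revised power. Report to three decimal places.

Power ≈ 0.272

δ = d·√(n/2) = 0.40 × √(37/2) = 1.7205 (unchanged). New critical value: z_{0.01} = 2.326.
Revised power = Φ(δ − 2.326) = Φ(-0.606) = 0.2723.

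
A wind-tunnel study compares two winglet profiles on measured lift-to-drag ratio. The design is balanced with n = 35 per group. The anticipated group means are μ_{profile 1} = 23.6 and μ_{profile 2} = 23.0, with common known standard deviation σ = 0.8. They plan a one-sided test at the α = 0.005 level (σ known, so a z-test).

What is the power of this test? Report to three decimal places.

Standardized effect: d = |μ_{profile 1} − μ_{profile 2}| / σ = |23.6 − 23.0| / 0.8 = 0.7500
Noncentrality parameter: λ = d·√(n/2) = 0.7500 × √(35/2) = 3.1375
Critical value for a one-sided test at α = 0.005: z_α = 2.576.
Power = P(Z > 2.576 − λ) = Φ(0.562) = 0.7128.

Power ≈ 0.713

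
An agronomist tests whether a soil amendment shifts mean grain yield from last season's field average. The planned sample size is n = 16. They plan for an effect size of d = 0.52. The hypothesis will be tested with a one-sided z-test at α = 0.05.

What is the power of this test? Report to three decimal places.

Power ≈ 0.668

Noncentrality parameter: δ = d·√n = 0.52 × √16 = 2.0800
One-sided α = 0.05 → critical value z_{0.05} = 1.645.
Power = P(Z > 1.645 − δ) = Φ(0.435) = 0.6683.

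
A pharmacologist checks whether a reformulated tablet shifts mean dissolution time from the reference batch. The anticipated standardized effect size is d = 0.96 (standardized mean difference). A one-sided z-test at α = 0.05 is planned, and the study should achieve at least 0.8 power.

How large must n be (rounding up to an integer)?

Set Φ(δ − 1.645) = 0.8; then δ − 1.645 = Φ⁻¹(0.8) = 0.842, giving δ = 2.486.
δ = d·√n ⇒ n = (δ/d)² = (2.486 / 0.96)² = 6.71.
Rounding up, n = 7.

n = 7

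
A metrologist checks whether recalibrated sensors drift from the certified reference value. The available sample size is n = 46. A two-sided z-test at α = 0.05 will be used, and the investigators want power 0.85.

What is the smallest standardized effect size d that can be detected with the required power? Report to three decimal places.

Required noncentrality: δ = z_{0.025} + z_{0.15} = 1.960 + 1.036 = 2.996.
(Lower-tail contribution to power is negligible for δ > 0.)
δ = d·√n ⇒ d = δ/√n = 2.996/√46 = 0.4418.

d ≈ 0.442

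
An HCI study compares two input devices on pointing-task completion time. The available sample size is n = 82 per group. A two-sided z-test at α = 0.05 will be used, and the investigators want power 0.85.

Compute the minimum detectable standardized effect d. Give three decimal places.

Need Φ(δ − 1.960) = 0.85, so δ = 1.960 + 1.036 = 2.996.
(Lower-tail contribution to power is negligible for δ > 0.)
δ = d·√(n/2) ⇒ d = δ/√(n/2) = 2.996/√(82/2) = 0.4680.

d ≈ 0.468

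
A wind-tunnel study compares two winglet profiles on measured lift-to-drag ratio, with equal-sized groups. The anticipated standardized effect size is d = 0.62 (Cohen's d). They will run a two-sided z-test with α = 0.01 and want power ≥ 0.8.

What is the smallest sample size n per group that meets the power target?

n = 61 per group

Set Φ(δ − 2.576) = 0.8; then δ − 2.576 = Φ⁻¹(0.8) = 0.842, giving δ = 3.417.
(For δ > 0 the lower-tail rejection region contributes negligibly to power, so the one-term inversion is standard.)
δ = d·√(n/2) ⇒ n = 2(δ/d)² = 2 × (3.417 / 0.62)² = 60.76.
Rounding up, n = 61 per group.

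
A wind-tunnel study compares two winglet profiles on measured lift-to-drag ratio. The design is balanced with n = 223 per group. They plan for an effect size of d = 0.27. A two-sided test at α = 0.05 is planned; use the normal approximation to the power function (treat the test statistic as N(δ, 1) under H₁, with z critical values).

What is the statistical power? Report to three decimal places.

Noncentrality parameter: δ = d·√(n/2) = 0.27 × √(223/2) = 2.8510
Two-sided α = 0.05 → critical value z_{0.025} = 1.960.
Power = Φ(δ − 1.960) + Φ(−δ − 1.960) = Φ(0.891) + Φ(-4.811) = 0.8136 + 0.0000 = 0.8136.

Power ≈ 0.814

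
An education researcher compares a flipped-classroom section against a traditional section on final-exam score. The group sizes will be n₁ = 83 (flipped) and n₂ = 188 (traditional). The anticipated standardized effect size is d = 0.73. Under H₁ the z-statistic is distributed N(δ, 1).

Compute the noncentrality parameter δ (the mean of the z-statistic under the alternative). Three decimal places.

The noncentrality parameter scales effect size by the design's sample-size factor: δ = d / √(1/n₁ + 1/n₂) = 0.73 / √(1/83 + 1/188) = 5.5393

δ ≈ 5.539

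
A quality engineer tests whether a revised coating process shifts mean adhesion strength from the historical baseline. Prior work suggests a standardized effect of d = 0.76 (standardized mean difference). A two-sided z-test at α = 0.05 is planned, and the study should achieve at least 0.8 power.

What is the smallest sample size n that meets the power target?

For power 0.8 need Φ(δ − z_{0.025}) = 0.8, so δ = z_{0.025} + z_{0.20} = 1.960 + 0.842 = 2.802.
(For δ > 0 the lower-tail rejection region contributes negligibly to power, so the one-term inversion is standard.)
δ = d·√n ⇒ n = (δ/d)² = (2.802 / 0.76)² = 13.59.
Round up to the next whole unit.

n = 14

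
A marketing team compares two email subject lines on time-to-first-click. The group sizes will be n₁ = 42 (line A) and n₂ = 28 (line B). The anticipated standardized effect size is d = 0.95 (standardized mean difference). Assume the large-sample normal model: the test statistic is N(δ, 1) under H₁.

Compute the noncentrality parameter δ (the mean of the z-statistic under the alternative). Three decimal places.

δ ≈ 3.894

δ = d / √(1/n₁ + 1/n₂) = 0.95 / √(1/42 + 1/28) = 3.8938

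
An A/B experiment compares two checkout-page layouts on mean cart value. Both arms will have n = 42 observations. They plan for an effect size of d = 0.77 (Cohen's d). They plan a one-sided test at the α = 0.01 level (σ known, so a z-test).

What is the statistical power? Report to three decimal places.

Noncentrality parameter: δ = d·√(n/2) = 0.77 × √(42/2) = 3.5286
One-sided α = 0.01 → critical value z_{0.01} = 2.326.
Power = Φ(δ − 2.326) = Φ(1.202) = 0.8854.

Power ≈ 0.885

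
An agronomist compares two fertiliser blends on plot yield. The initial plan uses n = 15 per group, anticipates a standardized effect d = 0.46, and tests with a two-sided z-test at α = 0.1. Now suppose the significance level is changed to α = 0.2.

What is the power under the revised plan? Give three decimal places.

δ = d·√(n/2) = 0.46 × √(15/2) = 1.2598 (unchanged). New critical value: z_{0.1} = 1.282.
Revised power = Φ(δ − 1.282) + Φ(−δ − 1.282) = Φ(-0.022) + Φ(-2.541) = 0.4913 + 0.0055 = 0.4968.

Power ≈ 0.497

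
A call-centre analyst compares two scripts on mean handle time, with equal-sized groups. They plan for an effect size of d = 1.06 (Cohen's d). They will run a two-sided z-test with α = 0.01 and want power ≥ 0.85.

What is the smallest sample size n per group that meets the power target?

Set Φ(δ − 2.576) = 0.85; then δ − 2.576 = Φ⁻¹(0.85) = 1.036, giving δ = 3.612.
(For δ > 0 the lower-tail rejection region contributes negligibly to power, so the one-term inversion is standard.)
δ = d·√(n/2) ⇒ n = 2(δ/d)² = 2 × (3.612 / 1.06)² = 23.23.
Rounding up, n = 24 per group.

n = 24 per group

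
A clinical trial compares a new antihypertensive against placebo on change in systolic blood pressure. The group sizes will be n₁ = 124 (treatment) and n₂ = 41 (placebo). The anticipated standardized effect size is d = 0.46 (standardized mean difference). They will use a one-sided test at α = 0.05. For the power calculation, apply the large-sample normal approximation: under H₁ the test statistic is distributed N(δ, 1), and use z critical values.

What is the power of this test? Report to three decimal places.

Power ≈ 0.818

Noncentrality parameter: δ = d / √(1/n₁ + 1/n₂) = 0.46 / √(1/124 + 1/41) = 2.5534
Critical value for a one-sided test at α = 0.05: z_α = 1.645.
Power = Φ(δ − 1.645) = Φ(0.909) = 0.8182.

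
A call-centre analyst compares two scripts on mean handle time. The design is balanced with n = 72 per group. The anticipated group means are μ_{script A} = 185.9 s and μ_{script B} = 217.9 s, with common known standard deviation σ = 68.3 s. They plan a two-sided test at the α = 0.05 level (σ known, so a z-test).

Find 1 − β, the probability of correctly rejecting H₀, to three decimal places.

Power ≈ 0.803

Standardized effect: d = |μ_{script A} − μ_{script B}| / σ = |185.9 − 217.9| / 68.3 = 0.4685
Noncentrality parameter: δ = d·√(n/2) = 0.4685 × √(72/2) = 2.8111
Two-sided α = 0.05 → critical value z_{0.025} = 1.960.
Power = Φ(δ − 1.960) + Φ(−δ − 1.960) = Φ(0.851) + Φ(-4.771) = 0.8027 + 0.0000 = 0.8027.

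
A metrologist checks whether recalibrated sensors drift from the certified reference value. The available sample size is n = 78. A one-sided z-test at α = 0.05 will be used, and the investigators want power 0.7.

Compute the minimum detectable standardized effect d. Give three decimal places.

d ≈ 0.246

Required noncentrality: δ = z_{0.05} + z_{0.30} = 1.645 + 0.524 = 2.169.
δ = d·√n ⇒ d = δ/√n = 2.169/√78 = 0.2456.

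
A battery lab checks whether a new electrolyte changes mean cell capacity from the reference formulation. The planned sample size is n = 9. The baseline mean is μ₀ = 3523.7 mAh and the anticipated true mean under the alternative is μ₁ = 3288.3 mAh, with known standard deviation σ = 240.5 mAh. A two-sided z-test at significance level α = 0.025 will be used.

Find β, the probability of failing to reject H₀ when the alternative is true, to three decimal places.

Standardized effect: d = |μ₁ − μ₀| / σ = |3288.3 − 3523.7| / 240.5 = 0.9788
Noncentrality parameter: δ = d·√n = 0.9788 × √9 = 2.9364
Critical value for a two-sided test at α = 0.025: z_{α/2} = 2.241.
Power = Φ(δ − 2.241) + Φ(−δ − 2.241) = Φ(0.695) + Φ(-5.178) = 0.7565 + 0.0000 = 0.7565.
Type II error: β = 1 − power = 1 − 0.7565 = 0.2435.

β ≈ 0.244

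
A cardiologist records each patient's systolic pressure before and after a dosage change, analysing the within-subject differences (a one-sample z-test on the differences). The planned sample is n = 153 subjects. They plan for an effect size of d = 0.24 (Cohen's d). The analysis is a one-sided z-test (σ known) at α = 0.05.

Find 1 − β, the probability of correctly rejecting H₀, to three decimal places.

Noncentrality parameter: δ = d·√n = 0.24 × √153 = 2.9686
Critical value for a one-sided test at α = 0.05: z_α = 1.645.
Power = P(Z > 1.645 − δ) = Φ(1.324) = 0.9072.

Power ≈ 0.907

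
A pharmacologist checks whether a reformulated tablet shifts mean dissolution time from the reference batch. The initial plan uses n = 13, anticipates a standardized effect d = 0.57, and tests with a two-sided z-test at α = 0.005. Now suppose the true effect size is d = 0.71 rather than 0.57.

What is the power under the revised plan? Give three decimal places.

Power ≈ 0.402

With d = 0.71: δ = d·√n = 0.71 × √13 = 2.5599. Critical value z_{0.0025} = 2.807.
Revised power = Φ(δ − 2.807) + Φ(−δ − 2.807) = Φ(-0.247) + Φ(-5.367) = 0.4024 + 0.0000 = 0.4024.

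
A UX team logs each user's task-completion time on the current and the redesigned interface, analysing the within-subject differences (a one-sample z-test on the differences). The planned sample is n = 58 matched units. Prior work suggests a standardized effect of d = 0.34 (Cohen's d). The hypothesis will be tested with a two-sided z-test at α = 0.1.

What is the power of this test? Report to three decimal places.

Power ≈ 0.828

Noncentrality parameter: δ = d·√n = 0.34 × √58 = 2.5894
Critical value for a two-sided test at α = 0.1: z_{α/2} = 1.645.
Power = Φ(δ − 1.645) + Φ(−δ − 1.645) = Φ(0.945) + Φ(-4.234) = 0.8275 + 0.0000 = 0.8276.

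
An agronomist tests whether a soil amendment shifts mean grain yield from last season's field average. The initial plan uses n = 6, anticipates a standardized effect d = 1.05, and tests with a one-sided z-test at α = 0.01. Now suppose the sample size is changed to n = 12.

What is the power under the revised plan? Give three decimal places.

With n = 12: δ = d·√n = 1.05 × √12 = 3.6373. Critical value z_{0.01} = 2.326.
Revised power = P(Z > 2.326 − δ) = Φ(1.311) = 0.9051.

Power ≈ 0.905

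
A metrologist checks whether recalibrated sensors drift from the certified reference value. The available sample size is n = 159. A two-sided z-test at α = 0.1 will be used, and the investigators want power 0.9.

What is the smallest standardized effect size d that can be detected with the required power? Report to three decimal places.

Required noncentrality: δ = z_{0.05} + z_{0.10} = 1.645 + 1.282 = 2.926.
(Lower-tail contribution to power is negligible for δ > 0.)
δ = d·√n ⇒ d = δ/√n = 2.926/√159 = 0.2321.

d ≈ 0.232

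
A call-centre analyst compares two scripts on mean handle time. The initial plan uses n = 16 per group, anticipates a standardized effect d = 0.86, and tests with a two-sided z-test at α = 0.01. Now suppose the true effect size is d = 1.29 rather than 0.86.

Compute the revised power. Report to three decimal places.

With d = 1.29: δ = d·√(n/2) = 1.29 × √(16/2) = 3.6487. Critical value z_{0.005} = 2.576.
Revised power = Φ(δ − 2.576) + Φ(−δ − 2.576) = Φ(1.073) + Φ(-6.225) = 0.8583 + 0.0000 = 0.8583.

Power ≈ 0.858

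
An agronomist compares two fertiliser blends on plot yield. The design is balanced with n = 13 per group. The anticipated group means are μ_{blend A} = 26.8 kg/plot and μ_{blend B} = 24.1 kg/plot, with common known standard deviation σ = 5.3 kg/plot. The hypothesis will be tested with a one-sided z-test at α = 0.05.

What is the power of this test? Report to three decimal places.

Standardized effect: d = |μ_{blend A} − μ_{blend B}| / σ = |26.8 − 24.1| / 5.3 = 0.5094
Noncentrality parameter: δ = d·√(n/2) = 0.5094 × √(13/2) = 1.2988
Critical value for a one-sided test at α = 0.05: z_α = 1.645.
Power = Φ(δ − 1.645) = Φ(-0.346) = 0.3647.

Power ≈ 0.365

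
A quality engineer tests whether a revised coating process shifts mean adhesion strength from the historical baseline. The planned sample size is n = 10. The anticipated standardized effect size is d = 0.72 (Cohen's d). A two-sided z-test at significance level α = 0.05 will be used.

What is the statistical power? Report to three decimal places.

Noncentrality parameter: δ = d·√n = 0.72 × √10 = 2.2768
Two-sided α = 0.05 → critical value z_{0.025} = 1.960.
Power = Φ(δ − 1.960) + Φ(−δ − 1.960) = Φ(0.317) + Φ(-4.237) = 0.6243 + 0.0000 = 0.6243.

Power ≈ 0.624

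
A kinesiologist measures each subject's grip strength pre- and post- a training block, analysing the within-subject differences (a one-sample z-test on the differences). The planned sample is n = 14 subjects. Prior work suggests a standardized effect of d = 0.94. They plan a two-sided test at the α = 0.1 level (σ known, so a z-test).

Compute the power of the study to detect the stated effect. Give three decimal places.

Noncentrality parameter: δ = d·√n = 0.94 × √14 = 3.5172
Critical value for a two-sided test at α = 0.1: z_{α/2} = 1.645.
Power = Φ(δ − 1.645) + Φ(−δ − 1.645) = Φ(1.872) + Φ(-5.162) = 0.9694 + 0.0000 = 0.9694.

Power ≈ 0.969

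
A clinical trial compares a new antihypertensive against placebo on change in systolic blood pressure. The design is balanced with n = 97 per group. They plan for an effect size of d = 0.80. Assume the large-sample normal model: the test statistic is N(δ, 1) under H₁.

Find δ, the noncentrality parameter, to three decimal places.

δ ≈ 5.571

The noncentrality parameter scales effect size by the design's sample-size factor: δ = d·√(n/2) = 0.80 × √(97/2) = 5.5714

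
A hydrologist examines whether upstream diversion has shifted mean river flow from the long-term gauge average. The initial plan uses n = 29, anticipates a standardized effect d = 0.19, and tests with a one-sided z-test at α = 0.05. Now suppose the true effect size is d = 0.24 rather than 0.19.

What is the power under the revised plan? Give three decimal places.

Power ≈ 0.362

With d = 0.24: δ = d·√n = 0.24 × √29 = 1.2924. Critical value z_{0.05} = 1.645.
Revised power = Φ(δ − 1.645) = Φ(-0.352) = 0.3623.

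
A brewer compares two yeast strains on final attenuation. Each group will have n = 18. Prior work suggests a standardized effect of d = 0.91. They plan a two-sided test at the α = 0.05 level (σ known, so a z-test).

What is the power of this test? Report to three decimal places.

Noncentrality parameter: δ = d·√(n/2) = 0.91 × √(18/2) = 2.7300
Two-sided α = 0.05 → critical value z_{0.025} = 1.960.
Power = Φ(δ − 1.960) + Φ(−δ − 1.960) = Φ(0.770) + Φ(-4.690) = 0.7794 + 0.0000 = 0.7794.

Power ≈ 0.779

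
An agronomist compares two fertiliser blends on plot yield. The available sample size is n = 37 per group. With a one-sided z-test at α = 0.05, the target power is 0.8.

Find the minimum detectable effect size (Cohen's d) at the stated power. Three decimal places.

Need Φ(δ − 1.645) = 0.8, so δ = 1.645 + 0.842 = 2.486.
δ = d·√(n/2) ⇒ d = δ/√(n/2) = 2.486/√(37/2) = 0.5781.

d ≈ 0.578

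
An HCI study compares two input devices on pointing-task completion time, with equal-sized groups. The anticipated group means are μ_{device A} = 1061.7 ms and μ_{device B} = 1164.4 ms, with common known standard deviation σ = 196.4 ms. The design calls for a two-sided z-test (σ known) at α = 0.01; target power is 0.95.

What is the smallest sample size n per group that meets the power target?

n = 131 per group

Standardized effect: d = |μ_{device A} − μ_{device B}| / σ = |1061.7 − 1164.4| / 196.4 = 0.5229
For power 0.95 need Φ(δ − z_{0.005}) = 0.95, so δ = z_{0.005} + z_{0.05} = 2.576 + 1.645 = 4.221.
(Ignoring the negligible lower-tail rejection probability gives the usual closed-form inversion.)
δ = d·√(n/2) ⇒ n = 2(δ/d)² = 2 × (4.221 / 0.5229)² = 130.30.
Round up to the next whole unit.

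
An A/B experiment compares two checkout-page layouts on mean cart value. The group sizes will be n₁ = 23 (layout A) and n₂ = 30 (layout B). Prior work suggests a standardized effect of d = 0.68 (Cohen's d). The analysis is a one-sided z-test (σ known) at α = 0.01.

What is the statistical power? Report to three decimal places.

Noncentrality parameter: δ = d / √(1/n₁ + 1/n₂) = 0.68 / √(1/23 + 1/30) = 2.4536
One-sided α = 0.01 → critical value z_{0.01} = 2.326.
Power = Φ(δ − 2.326) = Φ(0.127) = 0.5506.

Power ≈ 0.551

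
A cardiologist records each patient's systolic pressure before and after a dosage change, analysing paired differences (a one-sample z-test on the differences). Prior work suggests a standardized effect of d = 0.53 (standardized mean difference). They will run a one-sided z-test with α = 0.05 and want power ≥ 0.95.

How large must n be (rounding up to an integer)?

Set Φ(δ − 1.645) = 0.95; then δ − 1.645 = Φ⁻¹(0.95) = 1.645, giving δ = 3.290.
δ = d·√n ⇒ n = (δ/d)² = (3.290 / 0.53)² = 38.53.
Rounding up, n = 39.

n = 39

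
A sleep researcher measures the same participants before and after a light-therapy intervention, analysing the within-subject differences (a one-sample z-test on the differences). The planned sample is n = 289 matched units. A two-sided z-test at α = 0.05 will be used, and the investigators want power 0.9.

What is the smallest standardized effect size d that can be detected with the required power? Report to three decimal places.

d ≈ 0.191

Need Φ(δ − 1.960) = 0.9, so δ = 1.960 + 1.282 = 3.242.
(The second rejection-region term Φ(−δ − z_{α/2}) is negligible and dropped.)
δ = d·√n ⇒ d = δ/√n = 3.242/√289 = 0.1907.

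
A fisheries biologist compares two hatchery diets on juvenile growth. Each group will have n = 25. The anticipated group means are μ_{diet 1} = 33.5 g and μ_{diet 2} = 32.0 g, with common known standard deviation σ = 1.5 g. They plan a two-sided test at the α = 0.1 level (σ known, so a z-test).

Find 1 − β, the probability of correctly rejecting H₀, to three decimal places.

Power ≈ 0.971

Standardized effect: d = |μ_{diet 1} − μ_{diet 2}| / σ = |33.5 − 32.0| / 1.5 = 1.0000
Noncentrality parameter: δ = d·√(n/2) = 1.0000 × √(25/2) = 3.5355
Critical value for a two-sided test at α = 0.1: z_{α/2} = 1.645.
Power = Φ(δ − 1.645) + Φ(−δ − 1.645) = Φ(1.891) + Φ(-5.180) = 0.9707 + 0.0000 = 0.9707.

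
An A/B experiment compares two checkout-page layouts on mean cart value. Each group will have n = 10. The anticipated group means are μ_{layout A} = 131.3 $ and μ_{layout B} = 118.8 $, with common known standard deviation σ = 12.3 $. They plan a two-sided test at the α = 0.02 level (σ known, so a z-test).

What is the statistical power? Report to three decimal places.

Power ≈ 0.479

Standardized effect: d = |μ_{layout A} − μ_{layout B}| / σ = |131.3 − 118.8| / 12.3 = 1.0163
Noncentrality parameter: δ = d·√(n/2) = 1.0163 × √(10/2) = 2.2724
Critical value for a two-sided test at α = 0.02: z_{α/2} = 2.326.
Power = Φ(δ − 2.326) + Φ(−δ − 2.326) = Φ(-0.054) + Φ(-4.599) = 0.4785 + 0.0000 = 0.4785.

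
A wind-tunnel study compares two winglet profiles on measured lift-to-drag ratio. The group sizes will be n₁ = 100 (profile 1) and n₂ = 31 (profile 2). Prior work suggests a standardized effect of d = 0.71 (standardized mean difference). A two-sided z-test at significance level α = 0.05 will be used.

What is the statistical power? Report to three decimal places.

Noncentrality parameter: δ = d / √(1/n₁ + 1/n₂) = 0.71 / √(1/100 + 1/31) = 3.4539
Two-sided α = 0.05 → critical value z_{0.025} = 1.960.
Power = Φ(δ − 1.960) + Φ(−δ − 1.960) = Φ(1.494) + Φ(-5.414) = 0.9324 + 0.0000 = 0.9324.

Power ≈ 0.932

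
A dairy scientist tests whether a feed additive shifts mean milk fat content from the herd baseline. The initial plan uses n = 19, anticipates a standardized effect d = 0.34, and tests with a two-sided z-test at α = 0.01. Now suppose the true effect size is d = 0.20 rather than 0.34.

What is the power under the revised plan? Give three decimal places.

Power ≈ 0.044

With d = 0.20: δ = d·√n = 0.20 × √19 = 0.8718. Critical value z_{0.005} = 2.576.
Revised power = Φ(δ − 2.576) + Φ(−δ − 2.576) = Φ(-1.704) + Φ(-3.448) = 0.0442 + 0.0003 = 0.0445.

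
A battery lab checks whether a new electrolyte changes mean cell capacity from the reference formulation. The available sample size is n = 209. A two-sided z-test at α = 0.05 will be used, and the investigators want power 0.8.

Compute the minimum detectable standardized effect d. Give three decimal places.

Need Φ(δ − 1.960) = 0.8, so δ = 1.960 + 0.842 = 2.802.
(Lower-tail contribution to power is negligible for δ > 0.)
δ = d·√n ⇒ d = δ/√n = 2.802/√209 = 0.1938.

d ≈ 0.194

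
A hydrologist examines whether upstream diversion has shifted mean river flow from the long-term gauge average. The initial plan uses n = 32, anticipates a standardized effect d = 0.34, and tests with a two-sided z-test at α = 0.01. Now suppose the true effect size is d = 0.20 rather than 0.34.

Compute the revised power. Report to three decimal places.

Power ≈ 0.074

With d = 0.20: δ = d·√n = 0.20 × √32 = 1.1314. Critical value z_{0.005} = 2.576.
Revised power = Φ(δ − 2.576) + Φ(−δ − 2.576) = Φ(-1.444) + Φ(-3.707) = 0.0743 + 0.0001 = 0.0744.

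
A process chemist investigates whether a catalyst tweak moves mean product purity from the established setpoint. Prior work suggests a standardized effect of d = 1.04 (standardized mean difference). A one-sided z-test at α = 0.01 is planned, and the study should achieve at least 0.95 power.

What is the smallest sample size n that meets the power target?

n = 15

For power 0.95 need Φ(δ − z_{0.01}) = 0.95, so δ = z_{0.01} + z_{0.05} = 2.326 + 1.645 = 3.971.
δ = d·√n ⇒ n = (δ/d)² = (3.971 / 1.04)² = 14.58.
Rounding up, n = 15.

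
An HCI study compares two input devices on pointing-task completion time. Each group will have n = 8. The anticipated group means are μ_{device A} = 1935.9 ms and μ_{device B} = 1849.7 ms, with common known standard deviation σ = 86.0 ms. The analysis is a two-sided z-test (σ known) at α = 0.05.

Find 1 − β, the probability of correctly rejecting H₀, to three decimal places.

Standardized effect: d = |μ_{device A} − μ_{device B}| / σ = |1935.9 − 1849.7| / 86.0 = 1.0023
Noncentrality parameter: δ = d·√(n/2) = 1.0023 × √(8/2) = 2.0047
Two-sided α = 0.05 → critical value z_{0.025} = 1.960.
Power = Φ(δ − 1.960) + Φ(−δ − 1.960) = Φ(0.045) + Φ(-3.965) = 0.5178 + 0.0000 = 0.5179.

Power ≈ 0.518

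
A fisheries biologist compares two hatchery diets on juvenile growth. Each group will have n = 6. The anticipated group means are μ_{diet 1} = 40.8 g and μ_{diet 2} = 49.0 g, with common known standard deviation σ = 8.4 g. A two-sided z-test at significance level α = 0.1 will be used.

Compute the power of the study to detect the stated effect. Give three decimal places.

Standardized effect: d = |μ_{diet 1} − μ_{diet 2}| / σ = |40.8 − 49.0| / 8.4 = 0.9762
Noncentrality parameter: δ = d·√(n/2) = 0.9762 × √(6/2) = 1.6908
Two-sided α = 0.1 → critical value z_{0.05} = 1.645.
Power = Φ(δ − 1.645) + Φ(−δ − 1.645) = Φ(0.046) + Φ(-3.336) = 0.5183 + 0.0004 = 0.5188.

Power ≈ 0.519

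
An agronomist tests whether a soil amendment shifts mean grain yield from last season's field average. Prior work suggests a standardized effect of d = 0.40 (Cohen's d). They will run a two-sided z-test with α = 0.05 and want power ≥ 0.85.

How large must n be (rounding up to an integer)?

n = 57

Set Φ(δ − 1.960) = 0.85; then δ − 1.960 = Φ⁻¹(0.85) = 1.036, giving δ = 2.996.
(Ignoring the negligible lower-tail rejection probability gives the usual closed-form inversion.)
δ = d·√n ⇒ n = (δ/d)² = (2.996 / 0.40)² = 56.11.
Rounding up, n = 57.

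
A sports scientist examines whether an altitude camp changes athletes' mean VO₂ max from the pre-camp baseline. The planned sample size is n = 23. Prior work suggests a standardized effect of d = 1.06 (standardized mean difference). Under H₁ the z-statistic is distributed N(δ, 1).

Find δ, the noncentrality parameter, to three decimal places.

δ ≈ 5.084

The noncentrality parameter scales effect size by the design's sample-size factor: δ = d·√n = 1.06 × √23 = 5.0836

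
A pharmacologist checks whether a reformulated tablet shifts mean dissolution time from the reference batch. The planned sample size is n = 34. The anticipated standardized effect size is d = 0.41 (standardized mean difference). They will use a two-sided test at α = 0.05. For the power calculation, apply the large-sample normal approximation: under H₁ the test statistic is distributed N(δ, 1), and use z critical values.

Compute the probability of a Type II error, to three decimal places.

Noncentrality parameter: δ = d·√n = 0.41 × √34 = 2.3907
Critical value for a two-sided test at α = 0.05: z_{α/2} = 1.960.
Power = Φ(δ − 1.960) + Φ(−δ − 1.960) = Φ(0.431) + Φ(-4.351) = 0.6667 + 0.0000 = 0.6667.
Type II error: β = 1 − power = 1 − 0.6667 = 0.3333.

β ≈ 0.333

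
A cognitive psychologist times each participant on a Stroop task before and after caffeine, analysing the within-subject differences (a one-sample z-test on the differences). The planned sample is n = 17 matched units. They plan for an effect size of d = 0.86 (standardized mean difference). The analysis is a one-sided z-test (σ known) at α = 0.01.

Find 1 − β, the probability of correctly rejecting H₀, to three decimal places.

Noncentrality parameter: δ = d·√n = 0.86 × √17 = 3.5459
One-sided α = 0.01 → critical value z_{0.01} = 2.326.
Power = P(Z > 2.326 − δ) = Φ(1.220) = 0.8887.

Power ≈ 0.889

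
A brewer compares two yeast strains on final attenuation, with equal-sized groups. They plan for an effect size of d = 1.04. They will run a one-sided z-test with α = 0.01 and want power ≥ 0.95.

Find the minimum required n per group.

n = 30 per group

Set Φ(δ − 2.326) = 0.95; then δ − 2.326 = Φ⁻¹(0.95) = 1.645, giving δ = 3.971.
δ = d·√(n/2) ⇒ n = 2(δ/d)² = 2 × (3.971 / 1.04)² = 29.16.
Rounding up, n = 30 per group.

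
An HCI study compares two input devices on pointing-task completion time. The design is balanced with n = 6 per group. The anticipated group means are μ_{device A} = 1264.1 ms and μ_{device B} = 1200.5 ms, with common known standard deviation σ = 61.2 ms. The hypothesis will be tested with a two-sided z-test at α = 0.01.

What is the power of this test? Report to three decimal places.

Power ≈ 0.219

Standardized effect: d = |μ_{device A} − μ_{device B}| / σ = |1264.1 − 1200.5| / 61.2 = 1.0392
Noncentrality parameter: δ = d·√(n/2) = 1.0392 × √(6/2) = 1.8000
Critical value for a two-sided test at α = 0.01: z_{α/2} = 2.576.
Power = Φ(δ − 2.576) + Φ(−δ − 2.576) = Φ(-0.776) + Φ(-4.376) = 0.2189 + 0.0000 = 0.2189.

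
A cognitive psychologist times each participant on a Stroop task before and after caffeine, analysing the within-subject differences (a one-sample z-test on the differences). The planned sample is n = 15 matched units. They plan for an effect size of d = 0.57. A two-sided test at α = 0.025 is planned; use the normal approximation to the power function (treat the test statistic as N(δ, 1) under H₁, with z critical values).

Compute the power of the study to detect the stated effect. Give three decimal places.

Power ≈ 0.487

Noncentrality parameter: δ = d·√n = 0.57 × √15 = 2.2076
Two-sided α = 0.025 → critical value z_{0.0125} = 2.241.
Power = Φ(δ − 2.241) + Φ(−δ − 2.241) = Φ(-0.034) + Φ(-4.449) = 0.4865 + 0.0000 = 0.4865.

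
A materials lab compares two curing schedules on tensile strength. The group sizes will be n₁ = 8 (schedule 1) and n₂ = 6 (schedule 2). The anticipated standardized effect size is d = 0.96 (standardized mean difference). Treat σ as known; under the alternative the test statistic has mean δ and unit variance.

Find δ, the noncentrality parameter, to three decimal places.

δ = d / √(1/n₁ + 1/n₂) = 0.96 / √(1/8 + 1/6) = 1.7776

δ ≈ 1.778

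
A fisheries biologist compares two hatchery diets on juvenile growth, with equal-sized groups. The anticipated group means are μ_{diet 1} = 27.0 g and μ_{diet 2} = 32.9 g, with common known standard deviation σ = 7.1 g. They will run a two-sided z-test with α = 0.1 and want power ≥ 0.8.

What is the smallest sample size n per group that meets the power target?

n = 18 per group

Standardized effect: d = |μ_{diet 1} − μ_{diet 2}| / σ = |27.0 − 32.9| / 7.1 = 0.8310
For power 0.8 need Φ(δ − z_{0.05}) = 0.8, so δ = z_{0.05} + z_{0.20} = 1.645 + 0.842 = 2.486.
(Ignoring the negligible lower-tail rejection probability gives the usual closed-form inversion.)
δ = d·√(n/2) ⇒ n = 2(δ/d)² = 2 × (2.486 / 0.8310)² = 17.91.
Round up to the next whole unit.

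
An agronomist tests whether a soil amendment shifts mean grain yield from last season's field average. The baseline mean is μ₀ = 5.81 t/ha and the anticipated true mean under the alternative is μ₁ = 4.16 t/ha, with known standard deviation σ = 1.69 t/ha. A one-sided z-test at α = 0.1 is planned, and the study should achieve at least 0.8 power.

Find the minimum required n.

n = 5

Standardized effect: d = |μ₁ − μ₀| / σ = |4.16 − 5.81| / 1.69 = 0.9763
Set Φ(δ − 1.282) = 0.8; then δ − 1.282 = Φ⁻¹(0.8) = 0.842, giving δ = 2.123.
δ = d·√n ⇒ n = (δ/d)² = (2.123 / 0.9763)² = 4.73.
Round up to the next whole unit.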